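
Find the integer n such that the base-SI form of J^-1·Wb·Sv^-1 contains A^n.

J = kg·m²·s⁻².
So J⁻¹ = kg⁻¹·m⁻²·s².
Wb = kg·m²·s⁻²·A⁻¹.
Sv = m²·s⁻².
So Sv⁻¹ = m⁻²·s².
Combining: J⁻¹·Wb·Sv⁻¹ = (kg⁻¹·m⁻²·s²) · (kg·m²·s⁻²·A⁻¹) · (m⁻²·s²) = m⁻²·s²·A⁻¹.
The exponent of A is -1.

-1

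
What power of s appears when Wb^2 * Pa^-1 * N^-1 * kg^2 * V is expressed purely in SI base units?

-3

Wb = V·s (flux: a volt is a weber per second),
    = kg·m²·s⁻²·A⁻¹.
So Wb² = kg²·m⁴·s⁻⁴·A⁻².
Pa = N/m² (pressure = force per area),
    = kg·m⁻¹·s⁻².
So Pa⁻¹ = kg⁻¹·m·s².
N = kg·m/s² = kg·m·s⁻² (force = mass × acceleration).
So N⁻¹ = kg⁻¹·m⁻¹·s².
V = W/A (potential = power per current),
    = kg·m²·s⁻³·A⁻¹.
Combining: Wb²·Pa⁻¹·N⁻¹·kg²·V = (kg²·m⁴·s⁻⁴·A⁻²) · (kg⁻¹·m·s²) · (kg⁻¹·m⁻¹·s²) · kg² · (kg·m²·s⁻³·A⁻¹) = kg³·m⁶·s⁻³·A⁻³.
The exponent of s is -3.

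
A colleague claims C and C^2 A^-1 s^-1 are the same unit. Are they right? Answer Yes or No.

Left side:
  C = A·s = s·A (charge = current × time).
Right side:
  C = A·s = s·A (charge = current × time).
  So C² = s²·A².
  Combining: C²·A⁻¹·s⁻¹ = (s²·A²) · A⁻¹ · s⁻¹ = s·A.
Both reduce to s·A.

Yes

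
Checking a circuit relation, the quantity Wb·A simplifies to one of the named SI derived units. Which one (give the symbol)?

J

Wb = kg·m²·s⁻²·A⁻¹.
Combining: Wb·A = (kg·m²·s⁻²·A⁻¹) · A = kg·m²·s⁻².
kg·m²·s⁻² is the base-SI form of the joule.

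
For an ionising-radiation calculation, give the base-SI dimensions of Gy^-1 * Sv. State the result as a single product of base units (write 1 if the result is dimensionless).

1

Gy = m²·s⁻².
So Gy⁻¹ = m⁻²·s².
Sv = m²·s⁻².
Combining: Gy⁻¹·Sv = (m⁻²·s²) · (m²·s⁻²) = 1.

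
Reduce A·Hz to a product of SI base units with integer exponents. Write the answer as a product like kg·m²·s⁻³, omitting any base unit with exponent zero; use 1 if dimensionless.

s⁻¹·A

Hz = 1/s = s⁻¹ (frequency is cycles per second).
Combining: A·Hz = A · s⁻¹ = s⁻¹·A.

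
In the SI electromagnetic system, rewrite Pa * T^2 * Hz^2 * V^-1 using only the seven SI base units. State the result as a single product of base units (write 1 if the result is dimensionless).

kg²·m⁻³·s⁻⁵·A⁻¹

Pa = kg·m⁻¹·s⁻².
T = kg·s⁻²·A⁻¹.
So T² = kg²·s⁻⁴·A⁻².
Hz = s⁻¹.
So Hz² = s⁻².
V = kg·m²·s⁻³·A⁻¹.
So V⁻¹ = kg⁻¹·m⁻²·s³·A.
Combining: Pa·T²·Hz²·V⁻¹ = (kg·m⁻¹·s⁻²) · (kg²·s⁻⁴·A⁻²) · s⁻² · (kg⁻¹·m⁻²·s³·A) = kg²·m⁻³·s⁻⁵·A⁻¹.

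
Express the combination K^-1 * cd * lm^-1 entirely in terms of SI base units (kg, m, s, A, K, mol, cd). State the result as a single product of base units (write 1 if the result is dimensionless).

K⁻¹

lm = cd.
So lm⁻¹ = cd⁻¹.
Combining: K⁻¹·cd·lm⁻¹ = K⁻¹ · cd · cd⁻¹ = K⁻¹.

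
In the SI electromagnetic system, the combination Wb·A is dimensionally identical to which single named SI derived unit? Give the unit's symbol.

J

Wb = kg·m²·s⁻²·A⁻¹.
Combining: Wb·A = (kg·m²·s⁻²·A⁻¹) · A = kg·m²·s⁻².
kg·m²·s⁻² is the base-SI form of the joule.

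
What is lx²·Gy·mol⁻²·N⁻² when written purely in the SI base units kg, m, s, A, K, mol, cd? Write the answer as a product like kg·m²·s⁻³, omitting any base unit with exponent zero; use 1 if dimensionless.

kg⁻²·m⁻⁴·s²·mol⁻²·cd²

lx = lm/m² (illuminance = luminous flux per area),
    = m⁻²·cd.
So lx² = m⁻⁴·cd².
Gy = J/kg (absorbed dose = energy per mass),
    = m²·s⁻².
N = kg·m/s² = kg·m·s⁻² (force = mass × acceleration).
So N⁻² = kg⁻²·m⁻²·s⁴.
Combining: lx²·Gy·mol⁻²·N⁻² = (m⁻⁴·cd²) · (m²·s⁻²) · mol⁻² · (kg⁻²·m⁻²·s⁴) = kg⁻²·m⁻⁴·s²·mol⁻²·cd².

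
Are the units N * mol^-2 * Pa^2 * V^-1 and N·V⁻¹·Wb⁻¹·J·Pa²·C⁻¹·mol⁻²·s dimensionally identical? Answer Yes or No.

Yes

Left side:
  N = kg·m·s⁻².
  Pa = kg·m⁻¹·s⁻².
  So Pa² = kg²·m⁻²·s⁻⁴.
  V = kg·m²·s⁻³·A⁻¹.
  So V⁻¹ = kg⁻¹·m⁻²·s³·A.
  Combining: N·mol⁻²·Pa²·V⁻¹ = (kg·m·s⁻²) · mol⁻² · (kg²·m⁻²·s⁻⁴) · (kg⁻¹·m⁻²·s³·A) = kg²·m⁻³·s⁻³·A·mol⁻².
Right side:
  N = kg·m·s⁻².
  V = kg·m²·s⁻³·A⁻¹.
  So V⁻¹ = kg⁻¹·m⁻²·s³·A.
  Wb = kg·m²·s⁻²·A⁻¹.
  So Wb⁻¹ = kg⁻¹·m⁻²·s²·A.
  J = kg·m²·s⁻².
  Pa = kg·m⁻¹·s⁻².
  So Pa² = kg²·m⁻²·s⁻⁴.
  C = s·A.
  So C⁻¹ = s⁻¹·A⁻¹.
  Combining: N·V⁻¹·Wb⁻¹·J·Pa²·C⁻¹·mol⁻²·s = (kg·m·s⁻²) · (kg⁻¹·m⁻²·s³·A) · (kg⁻¹·m⁻²·s²·A) · (kg·m²·s⁻²) · (kg²·m⁻²·s⁻⁴) · (s⁻¹·A⁻¹) · mol⁻² · s = kg²·m⁻³·s⁻³·A·mol⁻².
Both reduce to kg²·m⁻³·s⁻³·A·mol⁻².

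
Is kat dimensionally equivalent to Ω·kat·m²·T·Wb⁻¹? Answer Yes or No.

No

Left side:
  kat = mol/s = s⁻¹·mol (catalytic activity).
Right side:
  Ω = V/A (resistance = voltage per current),
      = kg·m²·s⁻³·A⁻².
  kat = mol/s = s⁻¹·mol (catalytic activity).
  T = Wb/m² (flux density = flux per area),
      = kg·s⁻²·A⁻¹.
  Wb = V·s (flux: a volt is a weber per second),
      = kg·m²·s⁻²·A⁻¹.
  So Wb⁻¹ = kg⁻¹·m⁻²·s²·A.
  Combining: Ω·kat·m²·T·Wb⁻¹ = (kg·m²·s⁻³·A⁻²) · (s⁻¹·mol) · m² · (kg·s⁻²·A⁻¹) · (kg⁻¹·m⁻²·s²·A) = kg·m²·s⁻⁴·A⁻²·mol.
Left is s⁻¹·mol; right is kg·m²·s⁻⁴·A⁻²·mol — different.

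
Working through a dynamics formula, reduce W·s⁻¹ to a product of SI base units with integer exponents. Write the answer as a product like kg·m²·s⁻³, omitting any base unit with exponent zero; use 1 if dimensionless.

kg·m²·s⁻⁴

W = J/s (power = energy per time),
    = kg·m²·s⁻³.
Combining: W·s⁻¹ = (kg·m²·s⁻³) · s⁻¹ = kg·m²·s⁻⁴.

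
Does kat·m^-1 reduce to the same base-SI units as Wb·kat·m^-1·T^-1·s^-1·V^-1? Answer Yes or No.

No

Left side:
  kat = s⁻¹·mol.
  Combining: kat·m⁻¹ = (s⁻¹·mol) · m⁻¹ = m⁻¹·s⁻¹·mol.
Right side:
  Wb = V·s (flux: a volt is a weber per second),
      = kg·m²·s⁻²·A⁻¹.
  kat = mol/s = s⁻¹·mol (catalytic activity).
  T = Wb/m² (flux density = flux per area),
      = kg·s⁻²·A⁻¹.
  So T⁻¹ = kg⁻¹·s²·A.
  V = W/A (potential = power per current),
      = kg·m²·s⁻³·A⁻¹.
  So V⁻¹ = kg⁻¹·m⁻²·s³·A.
  Combining: Wb·kat·m⁻¹·T⁻¹·s⁻¹·V⁻¹ = (kg·m²·s⁻²·A⁻¹) · (s⁻¹·mol) · m⁻¹ · (kg⁻¹·s²·A) · s⁻¹ · (kg⁻¹·m⁻²·s³·A) = kg⁻¹·m⁻¹·s·A·mol.
Left is m⁻¹·s⁻¹·mol; right is kg⁻¹·m⁻¹·s·A·mol — different.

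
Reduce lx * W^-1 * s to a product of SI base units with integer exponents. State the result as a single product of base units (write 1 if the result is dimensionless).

kg⁻¹·m⁻⁴·s⁴·cd

lx = lm/m² (illuminance = luminous flux per area),
    = m⁻²·cd.
W = J/s (power = energy per time),
    = kg·m²·s⁻³.
So W⁻¹ = kg⁻¹·m⁻²·s³.
Combining: lx·W⁻¹·s = (m⁻²·cd) · (kg⁻¹·m⁻²·s³) · s = kg⁻¹·m⁻⁴·s⁴·cd.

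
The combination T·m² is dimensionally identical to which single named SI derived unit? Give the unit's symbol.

Wb

T = Wb/m² (flux density = flux per area),
    = kg·s⁻²·A⁻¹.
Combining: T·m² = (kg·s⁻²·A⁻¹) · m² = kg·m²·s⁻²·A⁻¹.
kg·m²·s⁻²·A⁻¹ is the base-SI form of the weber.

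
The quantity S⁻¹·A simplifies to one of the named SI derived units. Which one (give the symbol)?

V

S = 1/Ω (conductance is reciprocal resistance),
    = kg⁻¹·m⁻²·s³·A².
So S⁻¹ = kg·m²·s⁻³·A⁻².
Combining: S⁻¹·A = (kg·m²·s⁻³·A⁻²) · A = kg·m²·s⁻³·A⁻¹.
kg·m²·s⁻³·A⁻¹ is the base-SI form of the volt.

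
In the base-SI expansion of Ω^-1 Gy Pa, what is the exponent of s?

-1

Ω = kg·m²·s⁻³·A⁻².
So Ω⁻¹ = kg⁻¹·m⁻²·s³·A².
Gy = m²·s⁻².
Pa = kg·m⁻¹·s⁻².
Combining: Ω⁻¹·Gy·Pa = (kg⁻¹·m⁻²·s³·A²) · (m²·s⁻²) · (kg·m⁻¹·s⁻²) = m⁻¹·s⁻¹·A².
The exponent of s is -1.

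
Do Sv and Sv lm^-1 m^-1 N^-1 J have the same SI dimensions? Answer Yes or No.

No

Left side:
  Sv = J/kg (equivalent dose = energy per mass),
      = m²·s⁻².
Right side:
  Sv = m²·s⁻².
  lm = cd.
  So lm⁻¹ = cd⁻¹.
  N = kg·m·s⁻².
  So N⁻¹ = kg⁻¹·m⁻¹·s².
  J = kg·m²·s⁻².
  Combining: Sv·lm⁻¹·m⁻¹·N⁻¹·J = (m²·s⁻²) · cd⁻¹ · m⁻¹ · (kg⁻¹·m⁻¹·s²) · (kg·m²·s⁻²) = m²·s⁻²·cd⁻¹.
Left is m²·s⁻²; right is m²·s⁻²·cd⁻¹ — different.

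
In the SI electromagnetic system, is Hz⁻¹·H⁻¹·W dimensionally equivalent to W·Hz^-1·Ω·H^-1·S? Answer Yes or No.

Yes

Left side:
  Hz = 1/s = s⁻¹ (frequency is cycles per second).
  So Hz⁻¹ = s.
  H = Wb/A (inductance = flux per current),
      = kg·m²·s⁻²·A⁻².
  So H⁻¹ = kg⁻¹·m⁻²·s²·A².
  W = J/s (power = energy per time),
      = kg·m²·s⁻³.
  Combining: Hz⁻¹·H⁻¹·W = s · (kg⁻¹·m⁻²·s²·A²) · (kg·m²·s⁻³) = A².
Right side:
  W = J/s (power = energy per time),
      = kg·m²·s⁻³.
  Hz = 1/s = s⁻¹ (frequency is cycles per second).
  So Hz⁻¹ = s.
  Ω = V/A (resistance = voltage per current),
      = kg·m²·s⁻³·A⁻².
  H = Wb/A (inductance = flux per current),
      = kg·m²·s⁻²·A⁻².
  So H⁻¹ = kg⁻¹·m⁻²·s²·A².
  S = 1/Ω (conductance is reciprocal resistance),
      = kg⁻¹·m⁻²·s³·A².
  Combining: W·Hz⁻¹·Ω·H⁻¹·S = (kg·m²·s⁻³) · s · (kg·m²·s⁻³·A⁻²) · (kg⁻¹·m⁻²·s²·A²) · (kg⁻¹·m⁻²·s³·A²) = A².
Both reduce to A².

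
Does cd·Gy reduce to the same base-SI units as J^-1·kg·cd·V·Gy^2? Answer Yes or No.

Left side:
  Gy = m²·s⁻².
  Combining: cd·Gy = cd · (m²·s⁻²) = m²·s⁻²·cd.
Right side:
  J = kg·m²·s⁻².
  So J⁻¹ = kg⁻¹·m⁻²·s².
  V = kg·m²·s⁻³·A⁻¹.
  Gy = m²·s⁻².
  So Gy² = m⁴·s⁻⁴.
  Combining: J⁻¹·kg·cd·V·Gy² = (kg⁻¹·m⁻²·s²) · kg · cd · (kg·m²·s⁻³·A⁻¹) · (m⁴·s⁻⁴) = kg·m⁴·s⁻⁵·A⁻¹·cd.
Left is m²·s⁻²·cd; right is kg·m⁴·s⁻⁵·A⁻¹·cd — different.

No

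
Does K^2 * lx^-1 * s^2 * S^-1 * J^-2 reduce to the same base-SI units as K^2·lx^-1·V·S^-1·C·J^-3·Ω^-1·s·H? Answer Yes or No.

Left side:
  lx = m⁻²·cd.
  So lx⁻¹ = m²·cd⁻¹.
  S = kg⁻¹·m⁻²·s³·A².
  So S⁻¹ = kg·m²·s⁻³·A⁻².
  J = kg·m²·s⁻².
  So J⁻² = kg⁻²·m⁻⁴·s⁴.
  Combining: K²·lx⁻¹·s²·S⁻¹·J⁻² = K² · (m²·cd⁻¹) · s² · (kg·m²·s⁻³·A⁻²) · (kg⁻²·m⁻⁴·s⁴) = kg⁻¹·s³·A⁻²·K²·cd⁻¹.
Right side:
  lx = m⁻²·cd.
  So lx⁻¹ = m²·cd⁻¹.
  V = kg·m²·s⁻³·A⁻¹.
  S = kg⁻¹·m⁻²·s³·A².
  So S⁻¹ = kg·m²·s⁻³·A⁻².
  C = s·A.
  J = kg·m²·s⁻².
  So J⁻³ = kg⁻³·m⁻⁶·s⁶.
  Ω = kg·m²·s⁻³·A⁻².
  So Ω⁻¹ = kg⁻¹·m⁻²·s³·A².
  H = kg·m²·s⁻²·A⁻².
  Combining: K²·lx⁻¹·V·S⁻¹·C·J⁻³·Ω⁻¹·s·H = K² · (m²·cd⁻¹) · (kg·m²·s⁻³·A⁻¹) · (kg·m²·s⁻³·A⁻²) · (s·A) · (kg⁻³·m⁻⁶·s⁶) · (kg⁻¹·m⁻²·s³·A²) · s · (kg·m²·s⁻²·A⁻²) = kg⁻¹·s³·A⁻²·K²·cd⁻¹.
Both reduce to kg⁻¹·s³·A⁻²·K²·cd⁻¹.

Yes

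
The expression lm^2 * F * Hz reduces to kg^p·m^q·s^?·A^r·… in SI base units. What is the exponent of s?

3

lm = cd.
So lm² = cd².
F = kg⁻¹·m⁻²·s⁴·A².
Hz = s⁻¹.
Combining: lm²·F·Hz = cd² · (kg⁻¹·m⁻²·s⁴·A²) · s⁻¹ = kg⁻¹·m⁻²·s³·A²·cd².
The exponent of s is 3.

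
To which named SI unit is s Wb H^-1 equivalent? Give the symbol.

Wb = kg·m²·s⁻²·A⁻¹.
H = kg·m²·s⁻²·A⁻².
So H⁻¹ = kg⁻¹·m⁻²·s²·A².
Combining: s·Wb·H⁻¹ = s · (kg·m²·s⁻²·A⁻¹) · (kg⁻¹·m⁻²·s²·A²) = s·A.
s·A is the base-SI form of the coulomb.

C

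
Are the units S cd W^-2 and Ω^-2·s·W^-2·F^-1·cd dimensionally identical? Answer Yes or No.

Yes

Left side:
  S = kg⁻¹·m⁻²·s³·A².
  W = kg·m²·s⁻³.
  So W⁻² = kg⁻²·m⁻⁴·s⁶.
  Combining: S·cd·W⁻² = (kg⁻¹·m⁻²·s³·A²) · cd · (kg⁻²·m⁻⁴·s⁶) = kg⁻³·m⁻⁶·s⁹·A²·cd.
Right side:
  Ω = kg·m²·s⁻³·A⁻².
  So Ω⁻² = kg⁻²·m⁻⁴·s⁶·A⁴.
  W = kg·m²·s⁻³.
  So W⁻² = kg⁻²·m⁻⁴·s⁶.
  F = kg⁻¹·m⁻²·s⁴·A².
  So F⁻¹ = kg·m²·s⁻⁴·A⁻².
  Combining: Ω⁻²·s·W⁻²·F⁻¹·cd = (kg⁻²·m⁻⁴·s⁶·A⁴) · s · (kg⁻²·m⁻⁴·s⁶) · (kg·m²·s⁻⁴·A⁻²) · cd = kg⁻³·m⁻⁶·s⁹·A²·cd.
Both reduce to kg⁻³·m⁻⁶·s⁹·A²·cd.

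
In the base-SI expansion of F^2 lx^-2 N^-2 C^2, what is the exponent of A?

F = C/V (capacitance = charge per voltage),
    = A·s/(kg·m²·s⁻³·A⁻¹) (substituting C and V),
    = kg⁻¹·m⁻²·s⁴·A².
So F² = kg⁻²·m⁻⁴·s⁸·A⁴.
lx = lm/m² (illuminance = luminous flux per area),
    = m⁻²·cd.
So lx⁻² = m⁴·cd⁻².
N = kg·m/s² = kg·m·s⁻² (force = mass × acceleration).
So N⁻² = kg⁻²·m⁻²·s⁴.
C = A·s = s·A (charge = current × time).
So C² = s²·A².
Combining: F²·lx⁻²·N⁻²·C² = (kg⁻²·m⁻⁴·s⁸·A⁴) · (m⁴·cd⁻²) · (kg⁻²·m⁻²·s⁴) · (s²·A²) = kg⁻⁴·m⁻²·s¹⁴·A⁶·cd⁻².
The exponent of A is 6.

6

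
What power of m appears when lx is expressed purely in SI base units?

lx = lm/m² (illuminance = luminous flux per area),
    = m⁻²·cd.
The exponent of m is -2.

-2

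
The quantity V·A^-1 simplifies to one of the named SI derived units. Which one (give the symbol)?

V = W/A (potential = power per current),
    = kg·m²·s⁻³·A⁻¹.
Combining: V·A⁻¹ = (kg·m²·s⁻³·A⁻¹) · A⁻¹ = kg·m²·s⁻³·A⁻².
kg·m²·s⁻³·A⁻² is the base-SI form of the ohm.

Ω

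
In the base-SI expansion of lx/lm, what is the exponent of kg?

0

lm = cd·sr = cd (luminous flux; sr is dimensionless).
So lm⁻¹ = cd⁻¹.
lx = lm/m² (illuminance = luminous flux per area),
    = m⁻²·cd.
Combining: lm⁻¹·lx = cd⁻¹ · (m⁻²·cd) = m⁻².
The exponent of kg is 0.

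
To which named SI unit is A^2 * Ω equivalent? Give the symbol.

Ω = kg·m²·s⁻³·A⁻².
Combining: A²·Ω = A² · (kg·m²·s⁻³·A⁻²) = kg·m²·s⁻³.
kg·m²·s⁻³ is the base-SI form of the watt.

W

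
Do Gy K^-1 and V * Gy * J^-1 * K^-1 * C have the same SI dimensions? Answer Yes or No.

Left side:
  Gy = J/kg (absorbed dose = energy per mass),
      = m²·s⁻².
  Combining: Gy·K⁻¹ = (m²·s⁻²) · K⁻¹ = m²·s⁻²·K⁻¹.
Right side:
  V = W/A (potential = power per current),
      = kg·m²·s⁻³·A⁻¹.
  Gy = J/kg (absorbed dose = energy per mass),
      = m²·s⁻².
  J = N·m (work = force × distance),
      = kg·m²·s⁻².
  So J⁻¹ = kg⁻¹·m⁻²·s².
  C = A·s = s·A (charge = current × time).
  Combining: V·Gy·J⁻¹·K⁻¹·C = (kg·m²·s⁻³·A⁻¹) · (m²·s⁻²) · (kg⁻¹·m⁻²·s²) · K⁻¹ · (s·A) = m²·s⁻²·K⁻¹.
Both reduce to m²·s⁻²·K⁻¹.

Yes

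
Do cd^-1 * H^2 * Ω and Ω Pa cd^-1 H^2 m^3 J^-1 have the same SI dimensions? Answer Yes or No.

Left side:
  H = Wb/A (inductance = flux per current),
      = kg·m²·s⁻²·A⁻².
  So H² = kg²·m⁴·s⁻⁴·A⁻⁴.
  Ω = V/A (resistance = voltage per current),
      = kg·m²·s⁻³·A⁻².
  Combining: cd⁻¹·H²·Ω = cd⁻¹ · (kg²·m⁴·s⁻⁴·A⁻⁴) · (kg·m²·s⁻³·A⁻²) = kg³·m⁶·s⁻⁷·A⁻⁶·cd⁻¹.
Right side:
  Ω = kg·m²·s⁻³·A⁻².
  Pa = kg·m⁻¹·s⁻².
  H = kg·m²·s⁻²·A⁻².
  So H² = kg²·m⁴·s⁻⁴·A⁻⁴.
  J = kg·m²·s⁻².
  So J⁻¹ = kg⁻¹·m⁻²·s².
  Combining: Ω·Pa·cd⁻¹·H²·m³·J⁻¹ = (kg·m²·s⁻³·A⁻²) · (kg·m⁻¹·s⁻²) · cd⁻¹ · (kg²·m⁴·s⁻⁴·A⁻⁴) · m³ · (kg⁻¹·m⁻²·s²) = kg³·m⁶·s⁻⁷·A⁻⁶·cd⁻¹.
Both reduce to kg³·m⁶·s⁻⁷·A⁻⁶·cd⁻¹.

Yes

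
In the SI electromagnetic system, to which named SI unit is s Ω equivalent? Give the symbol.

Ω = V/A (resistance = voltage per current),
    = kg·m²·s⁻³·A⁻².
Combining: s·Ω = s · (kg·m²·s⁻³·A⁻²) = kg·m²·s⁻²·A⁻².
kg·m²·s⁻²·A⁻² is the base-SI form of the henry.

H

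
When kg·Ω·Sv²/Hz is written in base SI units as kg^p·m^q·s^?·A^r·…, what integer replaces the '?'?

-6

Hz = 1/s = s⁻¹ (frequency is cycles per second).
So Hz⁻¹ = s.
Ω = V/A (resistance = voltage per current),
    = kg·m²·s⁻³·A⁻².
Sv = J/kg (equivalent dose = energy per mass),
    = m²·s⁻².
So Sv² = m⁴·s⁻⁴.
Combining: Hz⁻¹·kg·Ω·Sv² = s · kg · (kg·m²·s⁻³·A⁻²) · (m⁴·s⁻⁴) = kg²·m⁶·s⁻⁶·A⁻².
The exponent of s is -6.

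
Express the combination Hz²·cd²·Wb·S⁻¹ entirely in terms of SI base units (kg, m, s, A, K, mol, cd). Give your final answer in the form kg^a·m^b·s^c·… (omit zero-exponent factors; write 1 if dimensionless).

Hz = 1/s = s⁻¹ (frequency is cycles per second).
So Hz² = s⁻².
Wb = V·s (flux: a volt is a weber per second),
    = kg·m²·s⁻²·A⁻¹.
S = 1/Ω (conductance is reciprocal resistance),
    = kg⁻¹·m⁻²·s³·A².
So S⁻¹ = kg·m²·s⁻³·A⁻².
Combining: Hz²·cd²·Wb·S⁻¹ = s⁻² · cd² · (kg·m²·s⁻²·A⁻¹) · (kg·m²·s⁻³·A⁻²) = kg²·m⁴·s⁻⁷·A⁻³·cd².

kg²·m⁴·s⁻⁷·A⁻³·cd²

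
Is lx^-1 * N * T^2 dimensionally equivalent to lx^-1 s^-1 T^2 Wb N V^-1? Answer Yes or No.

Yes

Left side:
  lx = m⁻²·cd.
  So lx⁻¹ = m²·cd⁻¹.
  N = kg·m·s⁻².
  T = kg·s⁻²·A⁻¹.
  So T² = kg²·s⁻⁴·A⁻².
  Combining: lx⁻¹·N·T² = (m²·cd⁻¹) · (kg·m·s⁻²) · (kg²·s⁻⁴·A⁻²) = kg³·m³·s⁻⁶·A⁻²·cd⁻¹.
Right side:
  lx = lm/m² (illuminance = luminous flux per area),
      = m⁻²·cd.
  So lx⁻¹ = m²·cd⁻¹.
  T = Wb/m² (flux density = flux per area),
      = kg·s⁻²·A⁻¹.
  So T² = kg²·s⁻⁴·A⁻².
  Wb = V·s (flux: a volt is a weber per second),
      = kg·m²·s⁻²·A⁻¹.
  N = kg·m/s² = kg·m·s⁻² (force = mass × acceleration).
  V = W/A (potential = power per current),
      = kg·m²·s⁻³·A⁻¹.
  So V⁻¹ = kg⁻¹·m⁻²·s³·A.
  Combining: lx⁻¹·s⁻¹·T²·Wb·N·V⁻¹ = (m²·cd⁻¹) · s⁻¹ · (kg²·s⁻⁴·A⁻²) · (kg·m²·s⁻²·A⁻¹) · (kg·m·s⁻²) · (kg⁻¹·m⁻²·s³·A) = kg³·m³·s⁻⁶·A⁻²·cd⁻¹.
Both reduce to kg³·m³·s⁻⁶·A⁻²·cd⁻¹.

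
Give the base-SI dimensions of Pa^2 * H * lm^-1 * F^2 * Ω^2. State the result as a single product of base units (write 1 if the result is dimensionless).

kg³·s⁻⁴·A⁻²·cd⁻¹

Pa = kg·m⁻¹·s⁻².
So Pa² = kg²·m⁻²·s⁻⁴.
H = kg·m²·s⁻²·A⁻².
lm = cd.
So lm⁻¹ = cd⁻¹.
F = kg⁻¹·m⁻²·s⁴·A².
So F² = kg⁻²·m⁻⁴·s⁸·A⁴.
Ω = kg·m²·s⁻³·A⁻².
So Ω² = kg²·m⁴·s⁻⁶·A⁻⁴.
Combining: Pa²·H·lm⁻¹·F²·Ω² = (kg²·m⁻²·s⁻⁴) · (kg·m²·s⁻²·A⁻²) · cd⁻¹ · (kg⁻²·m⁻⁴·s⁸·A⁴) · (kg²·m⁴·s⁻⁶·A⁻⁴) = kg³·s⁻⁴·A⁻²·cd⁻¹.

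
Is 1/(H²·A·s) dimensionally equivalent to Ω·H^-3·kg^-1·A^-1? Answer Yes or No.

Left side:
  H = Wb/A (inductance = flux per current),
      = kg·m²·s⁻²·A⁻².
  So H⁻² = kg⁻²·m⁻⁴·s⁴·A⁴.
  Combining: H⁻²·A⁻¹·s⁻¹ = (kg⁻²·m⁻⁴·s⁴·A⁴) · A⁻¹ · s⁻¹ = kg⁻²·m⁻⁴·s³·A³.
Right side:
  Ω = kg·m²·s⁻³·A⁻².
  H = kg·m²·s⁻²·A⁻².
  So H⁻³ = kg⁻³·m⁻⁶·s⁶·A⁶.
  Combining: Ω·H⁻³·kg⁻¹·A⁻¹ = (kg·m²·s⁻³·A⁻²) · (kg⁻³·m⁻⁶·s⁶·A⁶) · kg⁻¹ · A⁻¹ = kg⁻³·m⁻⁴·s³·A³.
Left is kg⁻²·m⁻⁴·s³·A³; right is kg⁻³·m⁻⁴·s³·A³ — different.

No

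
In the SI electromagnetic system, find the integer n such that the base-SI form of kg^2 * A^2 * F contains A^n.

F = C/V (capacitance = charge per voltage),
    = A·s/(kg·m²·s⁻³·A⁻¹) (substituting C and V),
    = kg⁻¹·m⁻²·s⁴·A².
Combining: kg²·A²·F = kg² · A² · (kg⁻¹·m⁻²·s⁴·A²) = kg·m⁻²·s⁴·A⁴.
The exponent of A is 4.

4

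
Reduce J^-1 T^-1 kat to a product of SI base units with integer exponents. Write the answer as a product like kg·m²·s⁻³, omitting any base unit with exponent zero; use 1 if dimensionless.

kg⁻²·m⁻²·s³·A·mol

J = kg·m²·s⁻².
So J⁻¹ = kg⁻¹·m⁻²·s².
T = kg·s⁻²·A⁻¹.
So T⁻¹ = kg⁻¹·s²·A.
kat = s⁻¹·mol.
Combining: J⁻¹·T⁻¹·kat = (kg⁻¹·m⁻²·s²) · (kg⁻¹·s²·A) · (s⁻¹·mol) = kg⁻²·m⁻²·s³·A·mol.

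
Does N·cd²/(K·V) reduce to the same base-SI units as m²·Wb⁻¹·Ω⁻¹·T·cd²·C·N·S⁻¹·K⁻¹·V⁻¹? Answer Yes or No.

Left side:
  N = kg·m·s⁻².
  V = kg·m²·s⁻³·A⁻¹.
  So V⁻¹ = kg⁻¹·m⁻²·s³·A.
  Combining: N·cd²·K⁻¹·V⁻¹ = (kg·m·s⁻²) · cd² · K⁻¹ · (kg⁻¹·m⁻²·s³·A) = m⁻¹·s·A·K⁻¹·cd².
Right side:
  Wb = V·s (flux: a volt is a weber per second),
      = kg·m²·s⁻²·A⁻¹.
  So Wb⁻¹ = kg⁻¹·m⁻²·s²·A.
  Ω = V/A (resistance = voltage per current),
      = kg·m²·s⁻³·A⁻².
  So Ω⁻¹ = kg⁻¹·m⁻²·s³·A².
  T = Wb/m² (flux density = flux per area),
      = kg·s⁻²·A⁻¹.
  C = A·s = s·A (charge = current × time).
  N = kg·m/s² = kg·m·s⁻² (force = mass × acceleration).
  S = 1/Ω (conductance is reciprocal resistance),
      = kg⁻¹·m⁻²·s³·A².
  So S⁻¹ = kg·m²·s⁻³·A⁻².
  V = W/A (potential = power per current),
      = kg·m²·s⁻³·A⁻¹.
  So V⁻¹ = kg⁻¹·m⁻²·s³·A.
  Combining: m²·Wb⁻¹·Ω⁻¹·T·cd²·C·N·S⁻¹·K⁻¹·V⁻¹ = m² · (kg⁻¹·m⁻²·s²·A) · (kg⁻¹·m⁻²·s³·A²) · (kg·s⁻²·A⁻¹) · cd² · (s·A) · (kg·m·s⁻²) · (kg·m²·s⁻³·A⁻²) · K⁻¹ · (kg⁻¹·m⁻²·s³·A) = m⁻¹·s²·A²·K⁻¹·cd².
Left is m⁻¹·s·A·K⁻¹·cd²; right is m⁻¹·s²·A²·K⁻¹·cd² — different.

No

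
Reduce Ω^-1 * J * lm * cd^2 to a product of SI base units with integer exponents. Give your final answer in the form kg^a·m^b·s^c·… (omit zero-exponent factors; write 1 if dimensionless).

Ω = V/A (resistance = voltage per current),
    = kg·m²·s⁻³·A⁻².
So Ω⁻¹ = kg⁻¹·m⁻²·s³·A².
J = N·m (work = force × distance),
    = kg·m²·s⁻².
lm = cd·sr = cd (luminous flux; sr is dimensionless).
Combining: Ω⁻¹·J·lm·cd² = (kg⁻¹·m⁻²·s³·A²) · (kg·m²·s⁻²) · cd · cd² = s·A²·cd³.

s·A²·cd³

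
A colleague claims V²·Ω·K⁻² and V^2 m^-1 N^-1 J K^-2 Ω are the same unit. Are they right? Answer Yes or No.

Yes

Left side:
  V = W/A (potential = power per current),
      = kg·m²·s⁻³·A⁻¹.
  So V² = kg²·m⁴·s⁻⁶·A⁻².
  Ω = V/A (resistance = voltage per current),
      = kg·m²·s⁻³·A⁻².
  Combining: V²·Ω·K⁻² = (kg²·m⁴·s⁻⁶·A⁻²) · (kg·m²·s⁻³·A⁻²) · K⁻² = kg³·m⁶·s⁻⁹·A⁻⁴·K⁻².
Right side:
  V = W/A (potential = power per current),
      = kg·m²·s⁻³·A⁻¹.
  So V² = kg²·m⁴·s⁻⁶·A⁻².
  N = kg·m/s² = kg·m·s⁻² (force = mass × acceleration).
  So N⁻¹ = kg⁻¹·m⁻¹·s².
  J = N·m (work = force × distance),
      = kg·m²·s⁻².
  Ω = V/A (resistance = voltage per current),
      = kg·m²·s⁻³·A⁻².
  Combining: V²·m⁻¹·N⁻¹·J·K⁻²·Ω = (kg²·m⁴·s⁻⁶·A⁻²) · m⁻¹ · (kg⁻¹·m⁻¹·s²) · (kg·m²·s⁻²) · K⁻² · (kg·m²·s⁻³·A⁻²) = kg³·m⁶·s⁻⁹·A⁻⁴·K⁻².
Both reduce to kg³·m⁶·s⁻⁹·A⁻⁴·K⁻².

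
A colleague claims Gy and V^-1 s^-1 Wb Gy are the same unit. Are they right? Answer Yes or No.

Left side:
  Gy = J/kg (absorbed dose = energy per mass),
      = m²·s⁻².
Right side:
  V = W/A (potential = power per current),
      = kg·m²·s⁻³·A⁻¹.
  So V⁻¹ = kg⁻¹·m⁻²·s³·A.
  Wb = V·s (flux: a volt is a weber per second),
      = kg·m²·s⁻²·A⁻¹.
  Gy = J/kg (absorbed dose = energy per mass),
      = m²·s⁻².
  Combining: V⁻¹·s⁻¹·Wb·Gy = (kg⁻¹·m⁻²·s³·A) · s⁻¹ · (kg·m²·s⁻²·A⁻¹) · (m²·s⁻²) = m²·s⁻².
Both reduce to m²·s⁻².

Yes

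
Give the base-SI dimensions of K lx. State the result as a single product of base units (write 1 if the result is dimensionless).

m⁻²·K·cd

lx = m⁻²·cd.
Combining: K·lx = K · (m⁻²·cd) = m⁻²·K·cd.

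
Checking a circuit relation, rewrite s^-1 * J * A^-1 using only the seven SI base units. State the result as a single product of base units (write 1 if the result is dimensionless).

kg·m²·s⁻³·A⁻¹

J = N·m (work = force × distance),
    = kg·m²·s⁻².
Combining: s⁻¹·J·A⁻¹ = s⁻¹ · (kg·m²·s⁻²) · A⁻¹ = kg·m²·s⁻³·A⁻¹.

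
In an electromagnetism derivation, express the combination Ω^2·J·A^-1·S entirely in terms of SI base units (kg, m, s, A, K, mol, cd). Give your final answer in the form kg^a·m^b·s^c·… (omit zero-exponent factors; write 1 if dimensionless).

Ω = V/A (resistance = voltage per current),
    = kg·m²·s⁻³·A⁻².
So Ω² = kg²·m⁴·s⁻⁶·A⁻⁴.
J = N·m (work = force × distance),
    = kg·m²·s⁻².
S = 1/Ω (conductance is reciprocal resistance),
    = kg⁻¹·m⁻²·s³·A².
Combining: Ω²·J·A⁻¹·S = (kg²·m⁴·s⁻⁶·A⁻⁴) · (kg·m²·s⁻²) · A⁻¹ · (kg⁻¹·m⁻²·s³·A²) = kg²·m⁴·s⁻⁵·A⁻³.

kg²·m⁴·s⁻⁵·A⁻³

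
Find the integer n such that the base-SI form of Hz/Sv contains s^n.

Sv = J/kg (equivalent dose = energy per mass),
    = m²·s⁻².
So Sv⁻¹ = m⁻²·s².
Hz = 1/s = s⁻¹ (frequency is cycles per second).
Combining: Sv⁻¹·Hz = (m⁻²·s²) · s⁻¹ = m⁻²·s.
The exponent of s is 1.

1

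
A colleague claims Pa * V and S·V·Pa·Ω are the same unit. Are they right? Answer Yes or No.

Yes

Left side:
  Pa = N/m² (pressure = force per area),
      = kg·m⁻¹·s⁻².
  V = W/A (potential = power per current),
      = kg·m²·s⁻³·A⁻¹.
  Combining: Pa·V = (kg·m⁻¹·s⁻²) · (kg·m²·s⁻³·A⁻¹) = kg²·m·s⁻⁵·A⁻¹.
Right side:
  S = 1/Ω (conductance is reciprocal resistance),
      = kg⁻¹·m⁻²·s³·A².
  V = W/A (potential = power per current),
      = kg·m²·s⁻³·A⁻¹.
  Pa = N/m² (pressure = force per area),
      = kg·m⁻¹·s⁻².
  Ω = V/A (resistance = voltage per current),
      = kg·m²·s⁻³·A⁻².
  Combining: S·V·Pa·Ω = (kg⁻¹·m⁻²·s³·A²) · (kg·m²·s⁻³·A⁻¹) · (kg·m⁻¹·s⁻²) · (kg·m²·s⁻³·A⁻²) = kg²·m·s⁻⁵·A⁻¹.
Both reduce to kg²·m·s⁻⁵·A⁻¹.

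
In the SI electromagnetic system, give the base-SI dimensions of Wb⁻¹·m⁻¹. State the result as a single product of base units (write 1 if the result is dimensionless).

Wb = V·s (flux: a volt is a weber per second),
    = kg·m²·s⁻²·A⁻¹.
So Wb⁻¹ = kg⁻¹·m⁻²·s²·A.
Combining: Wb⁻¹·m⁻¹ = (kg⁻¹·m⁻²·s²·A) · m⁻¹ = kg⁻¹·m⁻³·s²·A.

kg⁻¹·m⁻³·s²·A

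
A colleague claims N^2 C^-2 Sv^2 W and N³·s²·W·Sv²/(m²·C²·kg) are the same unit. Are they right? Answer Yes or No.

Left side:
  N = kg·m/s² = kg·m·s⁻² (force = mass × acceleration).
  So N² = kg²·m²·s⁻⁴.
  C = A·s = s·A (charge = current × time).
  So C⁻² = s⁻²·A⁻².
  Sv = J/kg (equivalent dose = energy per mass),
      = m²·s⁻².
  So Sv² = m⁴·s⁻⁴.
  W = J/s (power = energy per time),
      = kg·m²·s⁻³.
  Combining: N²·C⁻²·Sv²·W = (kg²·m²·s⁻⁴) · (s⁻²·A⁻²) · (m⁴·s⁻⁴) · (kg·m²·s⁻³) = kg³·m⁸·s⁻¹³·A⁻².
Right side:
  N = kg·m/s² = kg·m·s⁻² (force = mass × acceleration).
  So N³ = kg³·m³·s⁻⁶.
  C = A·s = s·A (charge = current × time).
  So C⁻² = s⁻²·A⁻².
  W = J/s (power = energy per time),
      = kg·m²·s⁻³.
  Sv = J/kg (equivalent dose = energy per mass),
      = m²·s⁻².
  So Sv² = m⁴·s⁻⁴.
  Combining: N³·s²·m⁻²·C⁻²·W·Sv²·kg⁻¹ = (kg³·m³·s⁻⁶) · s² · m⁻² · (s⁻²·A⁻²) · (kg·m²·s⁻³) · (m⁴·s⁻⁴) · kg⁻¹ = kg³·m⁷·s⁻¹³·A⁻².
Left is kg³·m⁸·s⁻¹³·A⁻²; right is kg³·m⁷·s⁻¹³·A⁻² — different.

No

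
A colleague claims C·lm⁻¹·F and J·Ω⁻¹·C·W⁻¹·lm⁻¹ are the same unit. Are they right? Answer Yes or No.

Left side:
  C = A·s = s·A (charge = current × time).
  lm = cd·sr = cd (luminous flux; sr is dimensionless).
  So lm⁻¹ = cd⁻¹.
  F = C/V (capacitance = charge per voltage),
      = A·s/(kg·m²·s⁻³·A⁻¹) (substituting C and V),
      = kg⁻¹·m⁻²·s⁴·A².
  Combining: C·lm⁻¹·F = (s·A) · cd⁻¹ · (kg⁻¹·m⁻²·s⁴·A²) = kg⁻¹·m⁻²·s⁵·A³·cd⁻¹.
Right side:
  J = N·m (work = force × distance),
      = kg·m²·s⁻².
  Ω = V/A (resistance = voltage per current),
      = kg·m²·s⁻³·A⁻².
  So Ω⁻¹ = kg⁻¹·m⁻²·s³·A².
  C = A·s = s·A (charge = current × time).
  W = J/s (power = energy per time),
      = kg·m²·s⁻³.
  So W⁻¹ = kg⁻¹·m⁻²·s³.
  lm = cd·sr = cd (luminous flux; sr is dimensionless).
  So lm⁻¹ = cd⁻¹.
  Combining: J·Ω⁻¹·C·W⁻¹·lm⁻¹ = (kg·m²·s⁻²) · (kg⁻¹·m⁻²·s³·A²) · (s·A) · (kg⁻¹·m⁻²·s³) · cd⁻¹ = kg⁻¹·m⁻²·s⁵·A³·cd⁻¹.
Both reduce to kg⁻¹·m⁻²·s⁵·A³·cd⁻¹.

Yes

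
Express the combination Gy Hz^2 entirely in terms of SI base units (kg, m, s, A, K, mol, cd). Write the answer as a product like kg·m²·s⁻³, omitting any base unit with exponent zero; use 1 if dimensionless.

m²·s⁻⁴

Gy = J/kg (absorbed dose = energy per mass),
    = m²·s⁻².
Hz = 1/s = s⁻¹ (frequency is cycles per second).
So Hz² = s⁻².
Combining: Gy·Hz² = (m²·s⁻²) · s⁻² = m²·s⁻⁴.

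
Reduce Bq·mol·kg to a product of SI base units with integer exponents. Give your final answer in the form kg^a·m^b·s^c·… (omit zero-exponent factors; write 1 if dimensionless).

kg·s⁻¹·mol

Bq = 1/s = s⁻¹ (activity is decays per second).
Combining: Bq·mol·kg = s⁻¹ · mol · kg = kg·s⁻¹·mol.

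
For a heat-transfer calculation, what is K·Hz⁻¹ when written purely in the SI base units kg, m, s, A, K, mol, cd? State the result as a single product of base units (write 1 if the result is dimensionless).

Hz = 1/s = s⁻¹ (frequency is cycles per second).
So Hz⁻¹ = s.
Combining: K·Hz⁻¹ = K · s = s·K.

s·K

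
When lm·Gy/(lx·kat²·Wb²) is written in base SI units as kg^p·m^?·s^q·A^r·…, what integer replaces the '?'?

0

lx = m⁻²·cd.
So lx⁻¹ = m²·cd⁻¹.
lm = cd.
kat = s⁻¹·mol.
So kat⁻² = s²·mol⁻².
Gy = m²·s⁻².
Wb = kg·m²·s⁻²·A⁻¹.
So Wb⁻² = kg⁻²·m⁻⁴·s⁴·A².
Combining: lx⁻¹·lm·kat⁻²·Gy·Wb⁻² = (m²·cd⁻¹) · cd · (s²·mol⁻²) · (m²·s⁻²) · (kg⁻²·m⁻⁴·s⁴·A²) = kg⁻²·s⁴·A²·mol⁻².
The exponent of m is 0.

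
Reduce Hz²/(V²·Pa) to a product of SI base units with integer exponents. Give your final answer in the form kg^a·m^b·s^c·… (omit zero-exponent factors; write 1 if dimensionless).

kg⁻³·m⁻³·s⁶·A²

V = kg·m²·s⁻³·A⁻¹.
So V⁻² = kg⁻²·m⁻⁴·s⁶·A².
Pa = kg·m⁻¹·s⁻².
So Pa⁻¹ = kg⁻¹·m·s².
Hz = s⁻¹.
So Hz² = s⁻².
Combining: V⁻²·Pa⁻¹·Hz² = (kg⁻²·m⁻⁴·s⁶·A²) · (kg⁻¹·m·s²) · s⁻² = kg⁻³·m⁻³·s⁶·A².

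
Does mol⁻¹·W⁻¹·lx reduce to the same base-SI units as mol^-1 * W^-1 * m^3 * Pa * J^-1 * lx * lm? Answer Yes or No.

Left side:
  W = J/s (power = energy per time),
      = kg·m²·s⁻³.
  So W⁻¹ = kg⁻¹·m⁻²·s³.
  lx = lm/m² (illuminance = luminous flux per area),
      = m⁻²·cd.
  Combining: mol⁻¹·W⁻¹·lx = mol⁻¹ · (kg⁻¹·m⁻²·s³) · (m⁻²·cd) = kg⁻¹·m⁻⁴·s³·mol⁻¹·cd.
Right side:
  W = kg·m²·s⁻³.
  So W⁻¹ = kg⁻¹·m⁻²·s³.
  Pa = kg·m⁻¹·s⁻².
  J = kg·m²·s⁻².
  So J⁻¹ = kg⁻¹·m⁻²·s².
  lx = m⁻²·cd.
  lm = cd.
  Combining: mol⁻¹·W⁻¹·m³·Pa·J⁻¹·lx·lm = mol⁻¹ · (kg⁻¹·m⁻²·s³) · m³ · (kg·m⁻¹·s⁻²) · (kg⁻¹·m⁻²·s²) · (m⁻²·cd) · cd = kg⁻¹·m⁻⁴·s³·mol⁻¹·cd².
Left is kg⁻¹·m⁻⁴·s³·mol⁻¹·cd; right is kg⁻¹·m⁻⁴·s³·mol⁻¹·cd² — different.

No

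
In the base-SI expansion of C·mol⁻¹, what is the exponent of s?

C = s·A.
Combining: C·mol⁻¹ = (s·A) · mol⁻¹ = s·A·mol⁻¹.
The exponent of s is 1.

1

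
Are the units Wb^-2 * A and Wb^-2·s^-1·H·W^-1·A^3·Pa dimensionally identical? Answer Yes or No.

Left side:
  Wb = kg·m²·s⁻²·A⁻¹.
  So Wb⁻² = kg⁻²·m⁻⁴·s⁴·A².
  Combining: Wb⁻²·A = (kg⁻²·m⁻⁴·s⁴·A²) · A = kg⁻²·m⁻⁴·s⁴·A³.
Right side:
  Wb = kg·m²·s⁻²·A⁻¹.
  So Wb⁻² = kg⁻²·m⁻⁴·s⁴·A².
  H = kg·m²·s⁻²·A⁻².
  W = kg·m²·s⁻³.
  So W⁻¹ = kg⁻¹·m⁻²·s³.
  Pa = kg·m⁻¹·s⁻².
  Combining: Wb⁻²·s⁻¹·H·W⁻¹·A³·Pa = (kg⁻²·m⁻⁴·s⁴·A²) · s⁻¹ · (kg·m²·s⁻²·A⁻²) · (kg⁻¹·m⁻²·s³) · A³ · (kg·m⁻¹·s⁻²) = kg⁻¹·m⁻⁵·s²·A³.
Left is kg⁻²·m⁻⁴·s⁴·A³; right is kg⁻¹·m⁻⁵·s²·A³ — different.

No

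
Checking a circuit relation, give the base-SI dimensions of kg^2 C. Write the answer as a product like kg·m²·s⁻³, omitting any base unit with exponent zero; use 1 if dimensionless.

kg²·s·A

C = A·s = s·A (charge = current × time).
Combining: kg²·C = kg² · (s·A) = kg²·s·A.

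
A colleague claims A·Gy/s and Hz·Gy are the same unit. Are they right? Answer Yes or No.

Left side:
  Gy = m²·s⁻².
  Combining: A·s⁻¹·Gy = A · s⁻¹ · (m²·s⁻²) = m²·s⁻³·A.
Right side:
  Hz = s⁻¹.
  Gy = m²·s⁻².
  Combining: Hz·Gy = s⁻¹ · (m²·s⁻²) = m²·s⁻³.
Left is m²·s⁻³·A; right is m²·s⁻³ — different.

No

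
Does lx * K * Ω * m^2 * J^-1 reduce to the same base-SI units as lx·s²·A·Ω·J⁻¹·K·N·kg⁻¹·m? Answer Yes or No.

No

Left side:
  lx = lm/m² (illuminance = luminous flux per area),
      = m⁻²·cd.
  Ω = V/A (resistance = voltage per current),
      = kg·m²·s⁻³·A⁻².
  J = N·m (work = force × distance),
      = kg·m²·s⁻².
  So J⁻¹ = kg⁻¹·m⁻²·s².
  Combining: lx·K·Ω·m²·J⁻¹ = (m⁻²·cd) · K · (kg·m²·s⁻³·A⁻²) · m² · (kg⁻¹·m⁻²·s²) = s⁻¹·A⁻²·K·cd.
Right side:
  lx = m⁻²·cd.
  Ω = kg·m²·s⁻³·A⁻².
  J = kg·m²·s⁻².
  So J⁻¹ = kg⁻¹·m⁻²·s².
  N = kg·m·s⁻².
  Combining: lx·s²·A·Ω·J⁻¹·K·N·kg⁻¹·m = (m⁻²·cd) · s² · A · (kg·m²·s⁻³·A⁻²) · (kg⁻¹·m⁻²·s²) · K · (kg·m·s⁻²) · kg⁻¹ · m = s⁻¹·A⁻¹·K·cd.
Left is s⁻¹·A⁻²·K·cd; right is s⁻¹·A⁻¹·K·cd — different.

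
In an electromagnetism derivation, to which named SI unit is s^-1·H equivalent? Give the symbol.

Ω

H = Wb/A (inductance = flux per current),
    = kg·m²·s⁻²·A⁻².
Combining: s⁻¹·H = s⁻¹ · (kg·m²·s⁻²·A⁻²) = kg·m²·s⁻³·A⁻².
kg·m²·s⁻³·A⁻² is the base-SI form of the ohm.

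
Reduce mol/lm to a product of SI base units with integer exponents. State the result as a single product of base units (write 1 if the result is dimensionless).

lm = cd.
So lm⁻¹ = cd⁻¹.
Combining: lm⁻¹·mol = cd⁻¹ · mol = mol·cd⁻¹.

mol·cd⁻¹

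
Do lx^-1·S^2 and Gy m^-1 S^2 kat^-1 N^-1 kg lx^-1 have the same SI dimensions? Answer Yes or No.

Left side:
  lx = m⁻²·cd.
  So lx⁻¹ = m²·cd⁻¹.
  S = kg⁻¹·m⁻²·s³·A².
  So S² = kg⁻²·m⁻⁴·s⁶·A⁴.
  Combining: lx⁻¹·S² = (m²·cd⁻¹) · (kg⁻²·m⁻⁴·s⁶·A⁴) = kg⁻²·m⁻²·s⁶·A⁴·cd⁻¹.
Right side:
  Gy = J/kg (absorbed dose = energy per mass),
      = m²·s⁻².
  S = 1/Ω (conductance is reciprocal resistance),
      = kg⁻¹·m⁻²·s³·A².
  So S² = kg⁻²·m⁻⁴·s⁶·A⁴.
  kat = mol/s = s⁻¹·mol (catalytic activity).
  So kat⁻¹ = s·mol⁻¹.
  N = kg·m/s² = kg·m·s⁻² (force = mass × acceleration).
  So N⁻¹ = kg⁻¹·m⁻¹·s².
  lx = lm/m² (illuminance = luminous flux per area),
      = m⁻²·cd.
  So lx⁻¹ = m²·cd⁻¹.
  Combining: Gy·m⁻¹·S²·kat⁻¹·N⁻¹·kg·lx⁻¹ = (m²·s⁻²) · m⁻¹ · (kg⁻²·m⁻⁴·s⁶·A⁴) · (s·mol⁻¹) · (kg⁻¹·m⁻¹·s²) · kg · (m²·cd⁻¹) = kg⁻²·m⁻²·s⁷·A⁴·mol⁻¹·cd⁻¹.
Left is kg⁻²·m⁻²·s⁶·A⁴·cd⁻¹; right is kg⁻²·m⁻²·s⁷·A⁴·mol⁻¹·cd⁻¹ — different.

No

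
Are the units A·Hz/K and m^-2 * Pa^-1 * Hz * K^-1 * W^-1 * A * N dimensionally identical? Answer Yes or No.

No

Left side:
  Hz = s⁻¹.
  Combining: A·Hz·K⁻¹ = A · s⁻¹ · K⁻¹ = s⁻¹·A·K⁻¹.
Right side:
  Pa = N/m² (pressure = force per area),
      = kg·m⁻¹·s⁻².
  So Pa⁻¹ = kg⁻¹·m·s².
  Hz = 1/s = s⁻¹ (frequency is cycles per second).
  W = J/s (power = energy per time),
      = kg·m²·s⁻³.
  So W⁻¹ = kg⁻¹·m⁻²·s³.
  N = kg·m/s² = kg·m·s⁻² (force = mass × acceleration).
  Combining: m⁻²·Pa⁻¹·Hz·K⁻¹·W⁻¹·A·N = m⁻² · (kg⁻¹·m·s²) · s⁻¹ · K⁻¹ · (kg⁻¹·m⁻²·s³) · A · (kg·m·s⁻²) = kg⁻¹·m⁻²·s²·A·K⁻¹.
Left is s⁻¹·A·K⁻¹; right is kg⁻¹·m⁻²·s²·A·K⁻¹ — different.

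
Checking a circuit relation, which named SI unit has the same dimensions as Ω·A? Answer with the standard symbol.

V

Ω = V/A (resistance = voltage per current),
    = kg·m²·s⁻³·A⁻².
Combining: Ω·A = (kg·m²·s⁻³·A⁻²) · A = kg·m²·s⁻³·A⁻¹.
kg·m²·s⁻³·A⁻¹ is the base-SI form of the volt.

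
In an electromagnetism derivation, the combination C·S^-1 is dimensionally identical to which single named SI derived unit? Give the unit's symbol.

Wb

C = A·s = s·A (charge = current × time).
S = 1/Ω (conductance is reciprocal resistance),
    = kg⁻¹·m⁻²·s³·A².
So S⁻¹ = kg·m²·s⁻³·A⁻².
Combining: C·S⁻¹ = (s·A) · (kg·m²·s⁻³·A⁻²) = kg·m²·s⁻²·A⁻¹.
kg·m²·s⁻²·A⁻¹ is the base-SI form of the weber.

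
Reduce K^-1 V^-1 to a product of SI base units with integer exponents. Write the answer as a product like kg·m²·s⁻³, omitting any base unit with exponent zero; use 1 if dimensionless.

kg⁻¹·m⁻²·s³·A·K⁻¹

V = W/A (potential = power per current),
    = kg·m²·s⁻³·A⁻¹.
So V⁻¹ = kg⁻¹·m⁻²·s³·A.
Combining: K⁻¹·V⁻¹ = K⁻¹ · (kg⁻¹·m⁻²·s³·A) = kg⁻¹·m⁻²·s³·A·K⁻¹.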